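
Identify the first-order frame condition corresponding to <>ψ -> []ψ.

partial functionality: forall x forall y forall z (Rxy & Rxz -> y = z)

This schema is the CD axiom.
Its frame correspondent is partial functionality — forall x forall y forall z (Rxy & Rxz -> y = z).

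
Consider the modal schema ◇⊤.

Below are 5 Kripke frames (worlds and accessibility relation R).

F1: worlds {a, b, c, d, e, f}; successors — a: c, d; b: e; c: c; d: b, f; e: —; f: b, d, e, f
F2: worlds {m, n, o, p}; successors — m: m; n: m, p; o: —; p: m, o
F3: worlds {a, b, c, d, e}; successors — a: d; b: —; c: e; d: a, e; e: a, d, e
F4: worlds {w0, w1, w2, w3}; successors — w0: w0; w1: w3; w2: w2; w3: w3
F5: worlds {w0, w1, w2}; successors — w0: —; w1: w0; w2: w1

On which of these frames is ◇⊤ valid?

The schema corresponds to seriality: ∀x ∃y Rxy.
F1: fails — world e has no successor.
F2: fails — world o has no successor.
F3: fails — world b has no successor.
F4: condition met.
F5: fails — world w0 has no successor.
Valid on: F4.

F4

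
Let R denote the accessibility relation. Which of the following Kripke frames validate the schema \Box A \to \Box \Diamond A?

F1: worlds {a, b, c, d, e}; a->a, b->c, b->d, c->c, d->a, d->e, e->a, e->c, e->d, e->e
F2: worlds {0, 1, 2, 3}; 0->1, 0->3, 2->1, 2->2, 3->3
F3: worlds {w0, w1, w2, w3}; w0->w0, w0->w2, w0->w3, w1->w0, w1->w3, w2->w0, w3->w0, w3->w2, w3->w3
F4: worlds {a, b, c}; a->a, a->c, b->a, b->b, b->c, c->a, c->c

This is the axiom for a generalized confluence (Geach) condition; its first-order frame correspondent is \forall x \forall z (xRz \to \exists w (xRw \wedge zRw)).
F1: fails — bRd but no w with bRw and dRw.
F2: fails — 0R1 but no w with 0Rw and 1Rw.
F3: holds.
F4: holds.

F3, F4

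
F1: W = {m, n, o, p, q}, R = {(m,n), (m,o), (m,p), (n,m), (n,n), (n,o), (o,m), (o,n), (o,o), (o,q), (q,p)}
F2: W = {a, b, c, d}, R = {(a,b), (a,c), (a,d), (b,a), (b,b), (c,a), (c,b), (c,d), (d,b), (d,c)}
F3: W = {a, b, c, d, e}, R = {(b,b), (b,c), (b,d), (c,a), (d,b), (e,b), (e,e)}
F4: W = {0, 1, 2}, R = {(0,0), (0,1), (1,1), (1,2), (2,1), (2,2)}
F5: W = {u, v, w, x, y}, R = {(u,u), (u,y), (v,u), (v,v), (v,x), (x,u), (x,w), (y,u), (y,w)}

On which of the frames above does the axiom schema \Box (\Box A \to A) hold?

Frame correspondent (Sahlqvist): \forall x \forall y (Rxy \to Ryy) — i.e. shift-reflexivity.
F1: fails — Rom but not Rmm.
F2: fails — Rcd but not Rdd.
F3: fails — Rbc but not Rcc.
F4: satisfies the condition.
F5: fails — Rxw but not Rww.

F4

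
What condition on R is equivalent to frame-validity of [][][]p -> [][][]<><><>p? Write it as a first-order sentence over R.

forall x forall z (x R^3 z -> exists w (x R^3 w & z R^3 w))

This is a Sahlqvist (Geach-type) schema ◇^0□^3p → □^3◇^3p.
Minimal-valuation argument: fix x; take any y with xR^0y and any z with xR^3z. Set V(p) to the set of worlds R-reachable from y in exactly 3 steps. Then □^3p holds at y, so the antecedent holds at x; validity forces ◇^3p at z, giving a w with zR^3w and yR^3w.
First-order correspondent: forall x forall z (x R^3 z -> exists w (x R^3 w & z R^3 w)).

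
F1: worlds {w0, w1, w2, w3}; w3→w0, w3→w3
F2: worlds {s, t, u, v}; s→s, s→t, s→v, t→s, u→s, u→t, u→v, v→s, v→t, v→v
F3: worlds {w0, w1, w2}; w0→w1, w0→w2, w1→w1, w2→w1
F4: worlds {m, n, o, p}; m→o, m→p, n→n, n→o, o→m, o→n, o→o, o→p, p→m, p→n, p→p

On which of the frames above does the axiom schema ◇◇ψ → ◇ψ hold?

F1, F3

The schema corresponds to transitivity: ∀x ∀y ∀z (Rxy ∧ Ryz → Rxz).
F1: holds.
F2: fails — Rts and Rsv but not Rtv.
F3: holds.
F4: fails — Rpm and Rmo but not Rpo.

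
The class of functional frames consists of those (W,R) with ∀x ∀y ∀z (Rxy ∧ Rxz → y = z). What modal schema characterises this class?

◇r → □r

A defining formula is ◇r → □r (the CD axiom).
Suppose ◇r→□r is valid. Take Rxy, Rxz and set V(r)={y}. Then ◇r at x, so □r at x, so r at z, i.e. z=y.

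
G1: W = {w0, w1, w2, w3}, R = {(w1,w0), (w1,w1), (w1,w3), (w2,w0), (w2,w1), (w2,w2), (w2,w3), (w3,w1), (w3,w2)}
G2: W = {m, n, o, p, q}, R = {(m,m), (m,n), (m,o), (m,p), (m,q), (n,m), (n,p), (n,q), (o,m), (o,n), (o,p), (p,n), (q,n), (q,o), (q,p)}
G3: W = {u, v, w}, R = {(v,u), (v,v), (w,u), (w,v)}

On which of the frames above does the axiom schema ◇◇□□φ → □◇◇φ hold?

G2

The schema corresponds to a generalized confluence (Geach) condition: ∀x ∀y ∀z ((xR²y ∧ xRz) → ∃w (yR²w ∧ zR²w)).
G1: fails — w1R²w0, w1Rw0 but no w with w0R²w and w0R²w.
G2: ✓.
G3: fails — vR²u, vRu but no t with uR²t and uR²t.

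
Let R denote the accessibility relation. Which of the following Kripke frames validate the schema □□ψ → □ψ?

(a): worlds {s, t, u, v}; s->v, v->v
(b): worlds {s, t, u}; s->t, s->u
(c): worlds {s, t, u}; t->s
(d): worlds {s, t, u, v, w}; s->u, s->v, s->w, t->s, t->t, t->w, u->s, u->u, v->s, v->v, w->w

This is the axiom for density; its first-order frame correspondent is ∀x ∀y (Rxy → ∃z (Rxz ∧ Rzy)).
(a): condition met.
(b): fails — Rsu but no z with Rsz and Rzu.
(c): fails — Rts but no z with Rtz and Rzs.
(d): condition met.
Valid on: (a), (d).

(a), (d)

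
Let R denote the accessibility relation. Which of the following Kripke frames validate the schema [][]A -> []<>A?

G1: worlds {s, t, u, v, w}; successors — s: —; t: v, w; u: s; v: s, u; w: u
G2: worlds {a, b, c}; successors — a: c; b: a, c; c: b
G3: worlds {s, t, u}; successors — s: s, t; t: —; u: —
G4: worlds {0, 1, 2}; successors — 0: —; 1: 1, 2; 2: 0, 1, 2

The schema corresponds to a generalized confluence (Geach) condition: forall x forall z (xRz -> exists w (x R^2 w & zRw)).
G1: fails — uRs but no w* with uR²w* and sRw*.
G2: satisfies the condition.
G3: fails — sRt but no w with sR²w and tRw.
G4: fails — 2R0 but no w with 2R²w and 0Rw.
Valid on: G2.

G2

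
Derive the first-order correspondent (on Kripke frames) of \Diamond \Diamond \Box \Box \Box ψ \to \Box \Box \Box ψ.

\forall x \forall y \forall z ((x R^2 y \wedge x R^3 z) \to \exists w (y R^3 w \wedge z = w))

This is a Sahlqvist (Geach-type) schema ◇^2□^3ψ → □^3◇^0ψ.
Minimal-valuation argument: fix x; take any y with xR^2y and any z with xR^3z. Set V(ψ) to the set of worlds R-reachable from y in exactly 3 steps. Then □^3ψ holds at y, so the antecedent holds at x; validity forces ◇^0ψ at z, giving a w with zR^0w and yR^3w.
First-order correspondent: \forall x \forall y \forall z ((x R^2 y \wedge x R^3 z) \to \exists w (y R^3 w \wedge z = w)).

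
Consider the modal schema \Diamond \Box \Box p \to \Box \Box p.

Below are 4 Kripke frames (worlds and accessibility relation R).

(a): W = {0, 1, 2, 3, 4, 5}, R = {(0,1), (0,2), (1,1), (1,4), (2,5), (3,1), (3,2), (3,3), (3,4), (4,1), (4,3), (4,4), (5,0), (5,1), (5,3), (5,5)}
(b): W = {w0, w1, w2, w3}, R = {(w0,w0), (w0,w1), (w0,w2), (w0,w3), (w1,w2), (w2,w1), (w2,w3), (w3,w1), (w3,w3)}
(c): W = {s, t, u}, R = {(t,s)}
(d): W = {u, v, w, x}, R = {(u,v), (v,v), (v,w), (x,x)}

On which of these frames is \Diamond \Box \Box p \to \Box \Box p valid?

(c)

Frame correspondent (Sahlqvist): \forall x \forall y \forall z ((xRy \wedge x R^2 z) \to \exists w (y R^2 w \wedge z = w)) — i.e. a generalized confluence (Geach) condition.
(a): fails — 0R1, 0R²5 but no w with 1R²w and 5=w.
(b): fails — w0Rw1, w0R²w0 but no w with w1R²w and w0=w.
(c): condition met.
(d): fails — vRw, vR²v but no t with wR²t and v=t.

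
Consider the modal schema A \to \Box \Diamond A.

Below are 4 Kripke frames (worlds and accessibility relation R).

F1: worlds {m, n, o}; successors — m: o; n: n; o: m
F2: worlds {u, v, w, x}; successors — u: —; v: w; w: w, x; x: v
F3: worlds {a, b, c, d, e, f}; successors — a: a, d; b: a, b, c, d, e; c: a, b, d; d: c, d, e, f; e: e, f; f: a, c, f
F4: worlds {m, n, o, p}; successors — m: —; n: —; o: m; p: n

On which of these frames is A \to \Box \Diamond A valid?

The schema corresponds to symmetry: \forall x \forall y (Rxy \to Ryx).
F1: satisfies the condition.
F2: fails — Rwx but not Rxw.
F3: fails — Rdf but not Rfd.
F4: fails — Rom but not Rmo.
Valid on: F1.

F1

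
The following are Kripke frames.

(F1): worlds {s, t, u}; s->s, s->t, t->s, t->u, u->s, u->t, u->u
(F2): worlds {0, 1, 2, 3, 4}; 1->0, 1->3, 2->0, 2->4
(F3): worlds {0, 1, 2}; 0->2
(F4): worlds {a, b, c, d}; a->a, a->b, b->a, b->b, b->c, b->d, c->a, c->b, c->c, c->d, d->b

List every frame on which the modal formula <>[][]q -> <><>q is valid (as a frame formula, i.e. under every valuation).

(F1), (F4)

This is the axiom for a generalized confluence (Geach) condition; its first-order frame correspondent is forall x forall y (xRy -> exists w (y R^2 w & x R^2 w)).
(F1): satisfies the condition.
(F2): fails — 1R0 but no w with 0R²w and 1R²w.
(F3): fails — 0R2 but no w with 2R²w and 0R²w.
(F4): satisfies the condition.
Valid on: (F1), (F4).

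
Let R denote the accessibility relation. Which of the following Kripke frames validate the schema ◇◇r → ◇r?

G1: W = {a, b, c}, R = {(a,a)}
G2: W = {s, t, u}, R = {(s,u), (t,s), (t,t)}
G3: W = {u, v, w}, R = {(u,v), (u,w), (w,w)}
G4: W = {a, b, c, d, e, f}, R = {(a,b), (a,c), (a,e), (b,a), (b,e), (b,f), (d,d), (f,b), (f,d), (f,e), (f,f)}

Frame correspondent (Sahlqvist): ∀x ∀y ∀z (Rxy ∧ Ryz → Rxz) — i.e. transitivity.
G1: ✓.
G2: fails — Rts and Rsu but not Rtu.
G3: ✓.
G4: fails — Rbf and Rfd but not Rbd.

G1, G3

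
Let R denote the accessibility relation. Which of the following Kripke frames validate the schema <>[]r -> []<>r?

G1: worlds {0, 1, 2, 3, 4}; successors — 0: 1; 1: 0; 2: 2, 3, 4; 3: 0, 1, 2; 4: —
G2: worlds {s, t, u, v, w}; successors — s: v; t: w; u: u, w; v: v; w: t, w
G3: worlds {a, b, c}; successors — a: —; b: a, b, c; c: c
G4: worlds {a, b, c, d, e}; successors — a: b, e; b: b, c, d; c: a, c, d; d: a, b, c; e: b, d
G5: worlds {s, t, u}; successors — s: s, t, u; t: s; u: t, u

G2

This is the axiom for convergence; its first-order frame correspondent is forall x forall y forall z (Rxy & Rxz -> exists w (Ryw & Rzw)).
G1: fails — R23 and R24 but 3 and 4 have no common successor.
G2: ✓.
G3: fails — Rba and Rba but a and a have no common successor.
G4: fails — Rcc and Rca but c and a have no common successor.
G5: fails — Rsu and Rst but u and t have no common successor.
Valid on: G2.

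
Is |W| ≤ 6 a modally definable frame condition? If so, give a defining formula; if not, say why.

Modal frame validity is preserved under disjoint unions.
Any modal formula valid on each of 7 disjoint one-world frames is valid on their disjoint union (validity is preserved under disjoint unions). Each one-world frame has |W|=1≤6, but the union has |W|=7.
So no modal formula (or set of formulas) defines exactly the |W|≤6 frames.

No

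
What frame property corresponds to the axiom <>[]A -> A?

symmetry: forall x forall y (Rxy -> Ryx)

This is frame-equivalent to A → □◇A (substitute ¬A for A and contrapose).
Suppose A→□◇A is valid. Take Rxy and set V(A)={x}. Then A at x, so □◇A at x, so ◇A at y, so some z with Ryz has A; z=x, i.e. Ryx.
The converse is a direct semantic check.
Frame condition: forall x forall y (Rxy -> Ryx).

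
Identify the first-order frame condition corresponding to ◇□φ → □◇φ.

Suppose ◇□φ→□◇φ is valid. Take Rxy, Rxz and set V(φ)={w : Ryw}. Then □φ at y so ◇□φ at x, so □◇φ at x, so ◇φ at z, giving w with Rzw and Ryw.
The converse is a direct semantic check.
Frame condition: ∀x ∀y ∀z (Rxy ∧ Rxz → ∃w (Ryw ∧ Rzw)).

Convergence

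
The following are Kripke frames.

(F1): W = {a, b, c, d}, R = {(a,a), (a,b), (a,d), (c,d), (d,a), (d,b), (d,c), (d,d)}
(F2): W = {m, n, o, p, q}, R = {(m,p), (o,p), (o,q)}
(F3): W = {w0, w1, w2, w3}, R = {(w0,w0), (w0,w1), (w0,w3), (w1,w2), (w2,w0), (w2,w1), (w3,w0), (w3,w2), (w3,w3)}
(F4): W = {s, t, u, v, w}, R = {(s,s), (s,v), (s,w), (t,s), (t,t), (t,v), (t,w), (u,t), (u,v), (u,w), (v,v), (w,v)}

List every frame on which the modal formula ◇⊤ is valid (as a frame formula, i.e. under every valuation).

(F3), (F4)

This is the axiom for seriality; its first-order frame correspondent is ∀x ∃y Rxy.
(F1): fails — world b has no successor.
(F2): fails — world n has no successor.
(F3): satisfies the condition.
(F4): satisfies the condition.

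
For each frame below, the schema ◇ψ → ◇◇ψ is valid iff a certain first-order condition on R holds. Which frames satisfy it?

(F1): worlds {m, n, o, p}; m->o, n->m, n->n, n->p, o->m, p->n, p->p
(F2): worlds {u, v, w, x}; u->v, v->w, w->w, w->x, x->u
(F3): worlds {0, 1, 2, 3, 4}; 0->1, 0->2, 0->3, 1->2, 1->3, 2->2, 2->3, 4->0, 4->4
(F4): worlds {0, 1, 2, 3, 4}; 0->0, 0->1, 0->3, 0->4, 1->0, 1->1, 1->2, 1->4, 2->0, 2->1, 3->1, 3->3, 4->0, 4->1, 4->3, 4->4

Frame correspondent (Sahlqvist): ∀x ∀y (xRy → ∃w (y = w ∧ xR²w)) — i.e. a generalized confluence (Geach) condition.
(F1): fails — mRo but no w with o=w and mR²w.
(F2): fails — uRv but no t with v=t and uR²t.
(F3): fails — 0R1 but no w with 1=w and 0R²w.
(F4): ✓.

(F4)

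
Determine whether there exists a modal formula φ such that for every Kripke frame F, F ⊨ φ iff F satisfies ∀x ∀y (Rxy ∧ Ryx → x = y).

Modal frame validity is preserved under surjective bounded morphisms.
The 6-cycle (worlds s,t,u,v,w,x with s→t→u→v→w→x→s) is antisymmetric. Sending even-indexed worlds to • and odd-indexed worlds to ∘ is a surjective bounded morphism onto the two-world frame with •↔∘, which is not antisymmetric.
Hence antisymmetry is not modally definable.

Not modally definable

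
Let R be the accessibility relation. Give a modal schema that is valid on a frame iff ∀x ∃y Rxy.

□ψ → ◇ψ

The condition is seriality. The D schema □ψ → ◇ψ defines it.
Suppose □ψ→◇ψ is valid. At any x set V(ψ)=W. Then □ψ at x, so ◇ψ at x, so x has a successor.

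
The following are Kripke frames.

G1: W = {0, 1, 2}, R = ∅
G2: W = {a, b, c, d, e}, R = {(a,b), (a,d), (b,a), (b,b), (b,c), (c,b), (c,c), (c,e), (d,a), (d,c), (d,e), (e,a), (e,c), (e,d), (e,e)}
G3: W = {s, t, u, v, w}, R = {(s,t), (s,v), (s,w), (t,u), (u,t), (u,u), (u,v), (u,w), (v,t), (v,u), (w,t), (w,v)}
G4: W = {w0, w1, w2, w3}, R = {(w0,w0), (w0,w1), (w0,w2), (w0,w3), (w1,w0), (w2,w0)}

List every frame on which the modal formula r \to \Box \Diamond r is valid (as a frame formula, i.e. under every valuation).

G1

The schema corresponds to symmetry: \forall x \forall y (Rxy \to Ryx).
G1: ✓.
G2: fails — Rdc but not Rcd.
G3: fails — Rwt but not Rtw.
G4: fails — Rw0w3 but not Rw3w0.
Valid on: G1.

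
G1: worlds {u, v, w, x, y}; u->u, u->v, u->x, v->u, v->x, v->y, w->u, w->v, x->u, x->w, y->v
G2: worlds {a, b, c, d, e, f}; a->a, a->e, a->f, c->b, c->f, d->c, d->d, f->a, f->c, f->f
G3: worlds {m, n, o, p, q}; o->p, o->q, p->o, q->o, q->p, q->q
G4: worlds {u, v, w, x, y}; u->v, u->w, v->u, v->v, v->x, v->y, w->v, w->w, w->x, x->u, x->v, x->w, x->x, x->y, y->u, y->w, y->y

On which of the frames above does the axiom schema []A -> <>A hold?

Frame correspondent (Sahlqvist): forall x exists y Rxy — i.e. seriality.
G1: holds.
G2: fails — world b has no successor.
G3: fails — world m has no successor.
G4: holds.
Valid on: G1, G4.

G1, G4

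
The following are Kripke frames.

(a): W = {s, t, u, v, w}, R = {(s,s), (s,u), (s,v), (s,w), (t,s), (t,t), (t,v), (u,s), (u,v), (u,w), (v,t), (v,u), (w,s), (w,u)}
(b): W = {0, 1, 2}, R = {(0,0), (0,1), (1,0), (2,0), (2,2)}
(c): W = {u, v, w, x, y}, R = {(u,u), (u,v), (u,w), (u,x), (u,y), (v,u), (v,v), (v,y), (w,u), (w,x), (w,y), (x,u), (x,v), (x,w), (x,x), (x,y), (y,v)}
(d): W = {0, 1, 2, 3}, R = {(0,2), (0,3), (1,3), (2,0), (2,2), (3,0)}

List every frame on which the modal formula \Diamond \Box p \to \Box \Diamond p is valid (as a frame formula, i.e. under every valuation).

This is the axiom for convergence; its first-order frame correspondent is \forall x \forall y \forall z (Rxy \wedge Rxz \to \exists w (Ryw \wedge Rzw)).
(a): fails — Rsv and Rsu but v and u have no common successor.
(b): condition met.
(c): fails — Ruw and Ruy but w and y have no common successor.
(d): condition met.
Valid on: (b), (d).

(b), (d)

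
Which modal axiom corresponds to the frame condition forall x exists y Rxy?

□r → ◇r

A defining formula is □r → ◇r (the D axiom).
Suppose □r→◇r is valid. At any x set V(r)=W. Then □r at x, so ◇r at x, so x has a successor.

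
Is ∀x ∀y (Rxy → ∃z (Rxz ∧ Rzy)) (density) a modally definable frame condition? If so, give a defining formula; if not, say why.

Yes — defined by □□r → □r

This is a Sahlqvist condition; the C4 axiom □□r → □r defines it.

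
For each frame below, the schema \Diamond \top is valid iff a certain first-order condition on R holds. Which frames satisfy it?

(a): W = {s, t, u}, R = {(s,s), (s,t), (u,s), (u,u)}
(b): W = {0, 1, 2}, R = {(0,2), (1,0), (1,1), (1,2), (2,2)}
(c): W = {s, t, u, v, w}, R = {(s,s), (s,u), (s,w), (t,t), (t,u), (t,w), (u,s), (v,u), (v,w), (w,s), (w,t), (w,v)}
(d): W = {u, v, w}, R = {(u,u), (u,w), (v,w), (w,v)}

(b), (c), (d)

This is the axiom for seriality; its first-order frame correspondent is \forall x \exists y Rxy.
(a): fails — world t has no successor.
(b): holds.
(c): holds.
(d): holds.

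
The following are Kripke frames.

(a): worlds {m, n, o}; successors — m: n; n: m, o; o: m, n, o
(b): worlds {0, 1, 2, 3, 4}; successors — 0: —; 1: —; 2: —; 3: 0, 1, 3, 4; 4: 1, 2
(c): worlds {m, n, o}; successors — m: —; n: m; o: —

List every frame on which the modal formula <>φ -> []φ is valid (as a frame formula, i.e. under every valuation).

This is the axiom for partial functionality; its first-order frame correspondent is forall x forall y forall z (Rxy & Rxz -> y = z).
(a): fails — n sees both m and o.
(b): fails — 3 sees both 0 and 1.
(c): holds.

(c)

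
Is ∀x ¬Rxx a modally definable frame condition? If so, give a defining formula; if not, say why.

Not definable by any modal formula

If a class were modally definable it would be closed under surjective bounded morphisms (Goldblatt–Thomason).
The 2-cycle (worlds w0,w1 with w0→w1→w0) is irreflexive, and the map sending every world to a single reflexive point • is a surjective bounded morphism (forth: every edge maps to (•,•); back: every world has a successor). So any modal formula valid on the 2-cycle is also valid on the reflexive point, which is not irreflexive.
So the class is not modally definable.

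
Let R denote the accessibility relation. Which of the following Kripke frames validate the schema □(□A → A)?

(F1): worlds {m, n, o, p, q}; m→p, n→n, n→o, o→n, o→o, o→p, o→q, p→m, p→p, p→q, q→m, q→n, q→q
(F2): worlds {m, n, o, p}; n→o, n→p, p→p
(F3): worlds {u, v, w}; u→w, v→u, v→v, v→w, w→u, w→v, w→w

The schema corresponds to shift-reflexivity: ∀x ∀y (Rxy → Ryy).
(F1): fails — Rpm but not Rmm.
(F2): fails — Rno but not Roo.
(F3): fails — Rwu but not Ruu.
Valid on no frame.

none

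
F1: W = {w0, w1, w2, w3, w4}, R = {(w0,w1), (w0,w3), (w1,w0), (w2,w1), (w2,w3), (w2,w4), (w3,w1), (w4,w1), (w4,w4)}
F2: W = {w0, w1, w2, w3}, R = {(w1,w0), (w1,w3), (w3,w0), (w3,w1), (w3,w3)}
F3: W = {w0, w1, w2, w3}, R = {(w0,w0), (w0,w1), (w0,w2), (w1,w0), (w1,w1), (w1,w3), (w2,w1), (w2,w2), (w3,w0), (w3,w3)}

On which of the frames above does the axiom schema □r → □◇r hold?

F3

Frame correspondent (Sahlqvist): ∀x ∀z (xRz → ∃w (xRw ∧ zRw)) — i.e. a generalized confluence (Geach) condition.
F1: fails — w0Rw1 but no w with w0Rw and w1Rw.
F2: fails — w1Rw0 but no w with w1Rw and w0Rw.
F3: condition met.
Valid on: F3.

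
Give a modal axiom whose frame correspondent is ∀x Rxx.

□q → q

This is reflexivity; the standard corresponding axiom is T: □q → q.
Suppose □q→q is valid. At any x set V(q)={w : Rxw}. Then □q holds at x, so q holds at x, i.e. Rxx.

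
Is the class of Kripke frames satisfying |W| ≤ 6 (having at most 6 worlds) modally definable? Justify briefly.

No — not modally definable

Any modally definable frame class is closed under disjoint unions.
Any modal formula valid on each of 7 disjoint one-world frames is valid on their disjoint union (validity is preserved under disjoint unions). Each one-world frame has |W|=1≤6, but the union has |W|=7.
Hence having at most 6 worlds is not modally definable.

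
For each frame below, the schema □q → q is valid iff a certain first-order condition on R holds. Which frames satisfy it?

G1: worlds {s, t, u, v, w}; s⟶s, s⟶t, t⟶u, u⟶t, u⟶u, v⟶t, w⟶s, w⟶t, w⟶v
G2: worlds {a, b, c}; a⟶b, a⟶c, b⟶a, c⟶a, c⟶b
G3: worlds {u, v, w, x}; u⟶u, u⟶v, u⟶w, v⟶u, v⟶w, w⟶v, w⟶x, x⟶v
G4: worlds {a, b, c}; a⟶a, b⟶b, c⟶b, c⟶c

G4

Frame correspondent (Sahlqvist): ∀x Rxx — i.e. reflexivity.
G1: fails — world t does not see itself.
G2: fails — world a does not see itself.
G3: fails — world v does not see itself.
G4: satisfies the condition.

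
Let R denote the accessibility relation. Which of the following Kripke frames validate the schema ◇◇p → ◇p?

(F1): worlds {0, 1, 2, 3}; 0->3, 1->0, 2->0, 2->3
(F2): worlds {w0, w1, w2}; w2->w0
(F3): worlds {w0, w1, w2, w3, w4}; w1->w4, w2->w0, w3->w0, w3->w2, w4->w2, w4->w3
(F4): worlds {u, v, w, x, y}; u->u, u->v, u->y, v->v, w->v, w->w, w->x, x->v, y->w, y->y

(F2)

The schema corresponds to transitivity: ∀x ∀y ∀z (Rxy ∧ Ryz → Rxz).
(F1): fails — R10 and R03 but not R13.
(F2): condition met.
(F3): fails — Rw4w2 and Rw2w0 but not Rw4w0.
(F4): fails — Ryw and Rwx but not Ryx.
Valid on: (F2).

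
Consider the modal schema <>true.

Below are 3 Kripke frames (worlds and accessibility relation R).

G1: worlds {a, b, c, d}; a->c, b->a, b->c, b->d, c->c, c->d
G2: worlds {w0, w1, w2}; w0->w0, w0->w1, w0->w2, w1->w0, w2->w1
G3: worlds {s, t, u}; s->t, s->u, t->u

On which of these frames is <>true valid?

G2

Frame correspondent (Sahlqvist): forall x exists y Rxy — i.e. seriality.
G1: fails — world d has no successor.
G2: condition met.
G3: fails — world u has no successor.
Valid on: G2.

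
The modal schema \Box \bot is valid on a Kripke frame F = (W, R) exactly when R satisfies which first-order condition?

Emptiness of R

This schema is the Ver axiom.
It corresponds to emptiness of R: \forall x \forall y \neg Rxy.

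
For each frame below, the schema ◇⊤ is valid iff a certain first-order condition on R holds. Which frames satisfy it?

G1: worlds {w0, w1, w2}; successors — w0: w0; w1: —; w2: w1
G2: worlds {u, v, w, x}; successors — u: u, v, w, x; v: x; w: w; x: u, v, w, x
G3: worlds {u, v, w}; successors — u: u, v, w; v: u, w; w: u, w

This is the axiom for seriality; its first-order frame correspondent is ∀x ∃y Rxy.
G1: fails — world w1 has no successor.
G2: holds.
G3: holds.

G2, G3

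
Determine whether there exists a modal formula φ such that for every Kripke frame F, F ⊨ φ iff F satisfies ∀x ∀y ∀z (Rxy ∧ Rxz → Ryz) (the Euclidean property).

Yes, by ◇q → □◇q

Yes: it is the Euclidean property, defined by the 5 schema ◇q → □◇q.
Suppose ◇q→□◇q is valid. Take Rxy, Rxz and set V(q)={y}. Then ◇q at x, so □◇q at x, so ◇q at z, so some w with Rzw has q; w=y, i.e. Rzy. By symmetry of the argument, Ryz.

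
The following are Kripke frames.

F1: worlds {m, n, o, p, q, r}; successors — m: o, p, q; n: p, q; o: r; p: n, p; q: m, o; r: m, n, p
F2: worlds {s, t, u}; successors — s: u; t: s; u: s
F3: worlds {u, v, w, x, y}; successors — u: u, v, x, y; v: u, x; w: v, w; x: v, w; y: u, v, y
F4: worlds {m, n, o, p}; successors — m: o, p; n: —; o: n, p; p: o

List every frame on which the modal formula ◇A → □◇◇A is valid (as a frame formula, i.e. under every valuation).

Frame correspondent (Sahlqvist): ∀x ∀y ∀z ((xRy ∧ xRz) → ∃w (y = w ∧ zR²w)) — i.e. a generalized confluence (Geach) condition.
F1: fails — mRo, mRo but no w with o=w and oR²w.
F2: satisfies the condition.
F3: fails — uRy, uRx but no t with y=t and xR²t.
F4: fails — mRo, mRp but no w with o=w and pR²w.
Valid on: F2.

F2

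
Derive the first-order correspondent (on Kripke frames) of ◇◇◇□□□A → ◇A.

This is a Sahlqvist (Geach-type) schema ◇^3□^3A → □^0◇^1A.
Minimal-valuation argument: fix x; take any y with xR^3y and any z with xR^0z. Set V(A) to the set of worlds R-reachable from y in exactly 3 steps. Then □^3A holds at y, so the antecedent holds at x; validity forces ◇^1A at z, giving a w with zR^1w and yR^3w.
First-order correspondent: ∀x ∀y (xR³y → ∃w (yR³w ∧ xRw)).

∀x ∀y (xR³y → ∃w (yR³w ∧ xRw))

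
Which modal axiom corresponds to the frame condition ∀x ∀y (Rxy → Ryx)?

The condition is symmetry. The B schema s → □◇s defines it.
Suppose s→□◇s is valid. Take Rxy and set V(s)={x}. Then s at x, so □◇s at x, so ◇s at y, so some z with Ryz has s; z=x, i.e. Ryx.

s → □◇s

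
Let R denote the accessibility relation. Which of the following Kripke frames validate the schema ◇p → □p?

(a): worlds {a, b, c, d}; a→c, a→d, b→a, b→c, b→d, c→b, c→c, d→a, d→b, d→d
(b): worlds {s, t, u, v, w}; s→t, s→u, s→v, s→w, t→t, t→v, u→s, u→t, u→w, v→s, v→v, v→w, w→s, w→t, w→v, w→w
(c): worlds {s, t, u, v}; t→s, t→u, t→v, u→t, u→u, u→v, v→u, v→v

none

This is the axiom for partial functionality; its first-order frame correspondent is ∀x ∀y ∀z (Rxy ∧ Rxz → y = z).
(a): fails — a sees both c and d.
(b): fails — s sees both t and u.
(c): fails — t sees both s and u.
Valid on no frame.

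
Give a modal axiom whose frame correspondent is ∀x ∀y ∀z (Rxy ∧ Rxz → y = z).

The condition is partial functionality. The CD schema ◇q → □q defines it.
Suppose ◇q→□q is valid. Take Rxy, Rxz and set V(q)={y}. Then ◇q at x, so □q at x, so q at z, i.e. z=y.

◇q → □q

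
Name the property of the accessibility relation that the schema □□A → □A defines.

density: ∀x ∀y (Rxy → ∃z (Rxz ∧ Rzy))

Suppose □□A→□A is valid. Take Rxy and set V(A)={w : xR²w}. Then □□A at x, so □A at x, so A at y, i.e. ∃z(Rxz∧Rzy).
Conversely, on a frame with density the schema holds at every world under every valuation.
So the correspondent is density.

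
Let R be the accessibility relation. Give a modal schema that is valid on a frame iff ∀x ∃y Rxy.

□q → ◇q

This is seriality; the standard corresponding axiom is D: □q → ◇q.
Suppose □q→◇q is valid. At any x set V(q)=W. Then □q at x, so ◇q at x, so x has a successor.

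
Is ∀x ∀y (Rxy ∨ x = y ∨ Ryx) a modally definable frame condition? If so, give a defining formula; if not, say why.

Not definable by any modal formula

Modal frame validity is preserved under disjoint unions.
Take 4 disjoint single-world reflexive frames: each is trivially connected, but their disjoint union has 4 worlds with no edge between distinct components, so it is not connected.
So no modal formula (or set of formulas) defines exactly the connected frames.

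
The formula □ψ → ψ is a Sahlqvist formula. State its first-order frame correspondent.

reflexivity

Suppose □ψ→ψ is valid. At any x set V(ψ)={w : Rxw}. Then □ψ holds at x, so ψ holds at x, i.e. Rxx.
The converse is a direct semantic check.
So the correspondent is reflexivity.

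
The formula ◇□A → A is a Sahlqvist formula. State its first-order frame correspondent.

This is frame-equivalent to A → □◇A (substitute ¬A for A and contrapose).
Suppose A→□◇A is valid. Take Rxy and set V(A)={x}. Then A at x, so □◇A at x, so ◇A at y, so some z with Ryz has A; z=x, i.e. Ryx.

Symmetry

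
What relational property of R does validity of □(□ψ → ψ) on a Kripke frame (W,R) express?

Suppose □(□ψ→ψ) is valid. Take Rxy and set V(ψ)={w : Ryw}. Then at y, □ψ holds; since □(□ψ→ψ) at x, □ψ→ψ at y, so ψ at y, i.e. Ryy.
The converse is a direct semantic check.
So the correspondent is shift-reflexivity.

shift-reflexivity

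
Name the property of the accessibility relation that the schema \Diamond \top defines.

◇⊤ holds at w iff w has a successor, so frame-validity of ◇⊤ is exactly seriality. Equivalently via □A → ◇A:
Suppose □A→◇A is valid. At any x set V(A)=W. Then □A at x, so ◇A at x, so x has a successor.
Conversely, any frame satisfying \forall x \exists y Rxy validates the schema.
So the correspondent is seriality.

seriality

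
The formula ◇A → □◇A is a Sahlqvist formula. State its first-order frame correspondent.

the Euclidean property

This is the 5 axiom.
Its frame correspondent is the Euclidean property — ∀x ∀y ∀z (Rxy ∧ Rxz → Ryz).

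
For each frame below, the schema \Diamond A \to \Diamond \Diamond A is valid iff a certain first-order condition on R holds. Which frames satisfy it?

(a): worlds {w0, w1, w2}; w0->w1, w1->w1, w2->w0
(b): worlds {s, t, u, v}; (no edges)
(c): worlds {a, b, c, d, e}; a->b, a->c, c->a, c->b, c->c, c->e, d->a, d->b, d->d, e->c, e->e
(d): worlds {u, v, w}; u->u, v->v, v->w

Frame correspondent (Sahlqvist): \forall x \forall y (xRy \to \exists w (y = w \wedge x R^2 w)) — i.e. a generalized confluence (Geach) condition.
(a): fails — w2Rw0 but no w with w0=w and w2R²w.
(b): ✓.
(c): ✓.
(d): ✓.

(b), (c), (d)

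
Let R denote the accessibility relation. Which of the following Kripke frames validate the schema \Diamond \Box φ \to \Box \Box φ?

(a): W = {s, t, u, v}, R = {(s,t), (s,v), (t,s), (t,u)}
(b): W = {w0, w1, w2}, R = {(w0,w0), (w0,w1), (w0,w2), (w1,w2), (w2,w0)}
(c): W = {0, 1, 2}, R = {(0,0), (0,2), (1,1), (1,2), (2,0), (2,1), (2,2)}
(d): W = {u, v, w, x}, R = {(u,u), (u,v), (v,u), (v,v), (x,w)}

(d)

This is the axiom for a generalized confluence (Geach) condition; its first-order frame correspondent is \forall x \forall y \forall z ((xRy \wedge x R^2 z) \to \exists w (yRw \wedge z = w)).
(a): fails — sRv, sR²s but no w with vRw and s=w.
(b): fails — w0Rw1, w0R²w0 but no w with w1Rw and w0=w.
(c): fails — 0R0, 0R²1 but no w with 0Rw and 1=w.
(d): satisfies the condition.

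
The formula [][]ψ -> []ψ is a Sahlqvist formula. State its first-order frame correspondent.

Suppose □□ψ→□ψ is valid. Take Rxy and set V(ψ)={w : xR²w}. Then □□ψ at x, so □ψ at x, so ψ at y, i.e. ∃z(Rxz∧Rzy).
Conversely, any frame satisfying forall x forall y (Rxy -> exists z (Rxz & Rzy)) validates the schema.
So the correspondent is density.

density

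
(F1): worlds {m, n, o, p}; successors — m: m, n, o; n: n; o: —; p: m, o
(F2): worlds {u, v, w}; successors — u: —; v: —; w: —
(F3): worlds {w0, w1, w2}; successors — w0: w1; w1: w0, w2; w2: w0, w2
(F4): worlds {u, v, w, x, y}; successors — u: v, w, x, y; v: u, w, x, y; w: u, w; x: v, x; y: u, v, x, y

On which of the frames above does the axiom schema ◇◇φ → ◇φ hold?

(F2)

The schema corresponds to transitivity: ∀x ∀y ∀z (Rxy ∧ Ryz → Rxz).
(F1): fails — Rpm and Rmn but not Rpn.
(F2): ✓.
(F3): fails — Rw1w0 and Rw0w1 but not Rw1w1.
(F4): fails — Ruv and Rvu but not Ruu.
Valid on: (F2).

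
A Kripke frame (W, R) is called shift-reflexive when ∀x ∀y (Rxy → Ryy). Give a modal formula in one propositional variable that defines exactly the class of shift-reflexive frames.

□(□ψ → ψ)

The condition is shift-reflexivity. The T□ schema □(□ψ → ψ) defines it.
Suppose □(□ψ→ψ) is valid. Take Rxy and set V(ψ)={w : Ryw}. Then at y, □ψ holds; since □(□ψ→ψ) at x, □ψ→ψ at y, so ψ at y, i.e. Ryy.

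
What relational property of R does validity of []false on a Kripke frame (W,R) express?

□⊥ is valid iff no world has any successor (otherwise □⊥ fails at any world with one).

Emptiness of R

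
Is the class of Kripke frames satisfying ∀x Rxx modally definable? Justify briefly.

Yes — defined by □p → p

The condition is reflexivity. A defining modal formula is □p → p.
Suppose □p→p is valid. At any x set V(p)={w : Rxw}. Then □p holds at x, so p holds at x, i.e. Rxx.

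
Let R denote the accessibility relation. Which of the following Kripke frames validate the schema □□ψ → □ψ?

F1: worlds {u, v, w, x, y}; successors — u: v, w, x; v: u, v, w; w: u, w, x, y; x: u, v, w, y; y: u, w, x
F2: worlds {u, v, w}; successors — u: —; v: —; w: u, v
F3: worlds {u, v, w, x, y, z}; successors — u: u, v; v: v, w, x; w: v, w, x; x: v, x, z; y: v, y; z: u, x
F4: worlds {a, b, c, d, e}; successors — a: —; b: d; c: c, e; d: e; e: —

F1, F3

This is the axiom for density; its first-order frame correspondent is ∀x ∀y (Rxy → ∃z (Rxz ∧ Rzy)).
F1: ✓.
F2: fails — Rwu but no z with Rwz and Rzu.
F3: ✓.
F4: fails — Rde but no z with Rdz and Rze.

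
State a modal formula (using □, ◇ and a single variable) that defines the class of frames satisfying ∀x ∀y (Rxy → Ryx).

q → □◇q

A defining formula is q → □◇q (the B axiom).
Suppose q→□◇q is valid. Take Rxy and set V(q)={x}. Then q at x, so □◇q at x, so ◇q at y, so some z with Ryz has q; z=x, i.e. Ryx.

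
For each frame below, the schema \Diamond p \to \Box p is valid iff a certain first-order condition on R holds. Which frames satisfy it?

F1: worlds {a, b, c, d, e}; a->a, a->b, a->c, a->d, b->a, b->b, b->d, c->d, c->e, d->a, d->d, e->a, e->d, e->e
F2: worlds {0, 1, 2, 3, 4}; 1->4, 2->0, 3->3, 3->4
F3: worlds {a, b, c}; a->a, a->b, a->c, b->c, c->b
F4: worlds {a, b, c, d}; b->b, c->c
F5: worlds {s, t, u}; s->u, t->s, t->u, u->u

F4

This is the axiom for partial functionality; its first-order frame correspondent is \forall x \forall y \forall z (Rxy \wedge Rxz \to y = z).
F1: fails — a sees both a and b.
F2: fails — 3 sees both 3 and 4.
F3: fails — a sees both a and b.
F4: satisfies the condition.
F5: fails — t sees both s and u.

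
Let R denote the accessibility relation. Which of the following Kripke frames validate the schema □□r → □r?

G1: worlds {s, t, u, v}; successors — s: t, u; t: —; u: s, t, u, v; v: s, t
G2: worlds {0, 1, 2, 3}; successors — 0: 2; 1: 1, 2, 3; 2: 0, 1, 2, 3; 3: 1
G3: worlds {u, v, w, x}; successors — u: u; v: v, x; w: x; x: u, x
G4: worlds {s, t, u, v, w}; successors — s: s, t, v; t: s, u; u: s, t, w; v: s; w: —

G2, G3

Frame correspondent (Sahlqvist): ∀x ∀y (Rxy → ∃z (Rxz ∧ Rzy)) — i.e. density.
G1: fails — Rvs but no z with Rvz and Rzs.
G2: holds.
G3: holds.
G4: fails — Ruw but no z with Ruz and Rzw.
Valid on: G2, G3.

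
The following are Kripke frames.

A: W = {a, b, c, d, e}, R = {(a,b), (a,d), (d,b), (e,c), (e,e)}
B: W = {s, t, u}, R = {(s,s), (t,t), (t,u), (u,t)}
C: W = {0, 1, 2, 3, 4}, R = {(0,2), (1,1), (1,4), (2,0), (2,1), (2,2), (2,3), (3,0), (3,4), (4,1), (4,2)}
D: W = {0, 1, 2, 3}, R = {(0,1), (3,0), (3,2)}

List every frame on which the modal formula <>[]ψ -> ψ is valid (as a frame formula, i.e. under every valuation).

B

This is the axiom for a generalized confluence (Geach) condition; its first-order frame correspondent is forall x forall y (xRy -> exists w (yRw & x = w)).
A: fails — aRb but no w with bRw and a=w.
B: holds.
C: fails — 2R1 but no w with 1Rw and 2=w.
D: fails — 0R1 but no w with 1Rw and 0=w.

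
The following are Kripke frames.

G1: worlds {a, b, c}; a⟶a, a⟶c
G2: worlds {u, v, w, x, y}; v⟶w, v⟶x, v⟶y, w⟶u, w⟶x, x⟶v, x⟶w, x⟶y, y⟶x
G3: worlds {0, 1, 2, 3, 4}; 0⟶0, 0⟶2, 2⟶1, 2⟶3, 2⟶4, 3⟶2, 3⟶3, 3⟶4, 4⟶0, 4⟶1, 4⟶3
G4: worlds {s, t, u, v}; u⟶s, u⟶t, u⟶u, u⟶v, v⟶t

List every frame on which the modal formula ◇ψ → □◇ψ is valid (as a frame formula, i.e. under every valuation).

Frame correspondent (Sahlqvist): ∀x ∀y ∀z (Rxy ∧ Rxz → Ryz) — i.e. the Euclidean property.
G1: fails — Rac and Raa but not Rca.
G2: fails — Rvw and Rvw but not Rww.
G3: fails — R02 and R00 but not R20.
G4: fails — Ruv and Ruv but not Rvv.
Valid on no frame.

none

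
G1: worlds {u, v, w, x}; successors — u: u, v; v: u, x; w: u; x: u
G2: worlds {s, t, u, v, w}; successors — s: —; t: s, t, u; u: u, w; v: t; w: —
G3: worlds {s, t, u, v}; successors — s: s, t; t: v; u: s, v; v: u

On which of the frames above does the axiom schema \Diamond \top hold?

G1, G3

Frame correspondent (Sahlqvist): \forall x \exists y Rxy — i.e. seriality.
G1: holds.
G2: fails — world s has no successor.
G3: holds.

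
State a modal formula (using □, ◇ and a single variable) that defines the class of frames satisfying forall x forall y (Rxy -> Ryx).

A defining formula is s → □◇s (the B axiom).
Suppose s→□◇s is valid. Take Rxy and set V(s)={x}. Then s at x, so □◇s at x, so ◇s at y, so some z with Ryz has s; z=x, i.e. Ryx.

s → □◇s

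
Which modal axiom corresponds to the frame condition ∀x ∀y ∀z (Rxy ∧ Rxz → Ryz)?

A defining formula is ◇r → □◇r (the 5 axiom).
Suppose ◇r→□◇r is valid. Take Rxy, Rxz and set V(r)={y}. Then ◇r at x, so □◇r at x, so ◇r at z, so some w with Rzw has r; w=y, i.e. Rzy. By symmetry of the argument, Ryz.

◇r → □◇r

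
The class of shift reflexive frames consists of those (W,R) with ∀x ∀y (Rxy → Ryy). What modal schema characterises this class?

□(□r → r)

The condition is shift-reflexivity. The T□ schema □(□r → r) defines it.
Suppose □(□r→r) is valid. Take Rxy and set V(r)={w : Ryw}. Then at y, □r holds; since □(□r→r) at x, □r→r at y, so r at y, i.e. Ryy.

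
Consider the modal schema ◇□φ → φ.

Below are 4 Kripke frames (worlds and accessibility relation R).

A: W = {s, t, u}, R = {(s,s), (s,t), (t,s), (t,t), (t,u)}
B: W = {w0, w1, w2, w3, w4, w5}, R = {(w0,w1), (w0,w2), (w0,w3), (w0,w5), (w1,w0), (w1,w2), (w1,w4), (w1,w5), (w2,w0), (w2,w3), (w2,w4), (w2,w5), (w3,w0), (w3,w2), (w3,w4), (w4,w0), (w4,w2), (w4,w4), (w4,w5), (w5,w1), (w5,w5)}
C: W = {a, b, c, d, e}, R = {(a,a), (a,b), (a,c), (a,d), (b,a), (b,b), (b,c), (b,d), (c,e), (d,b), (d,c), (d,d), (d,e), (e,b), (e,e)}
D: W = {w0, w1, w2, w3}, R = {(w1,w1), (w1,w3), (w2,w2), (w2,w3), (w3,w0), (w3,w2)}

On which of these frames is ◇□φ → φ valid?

none

This is the axiom for symmetry; its first-order frame correspondent is ∀x ∀y (Rxy → Ryx).
A: fails — Rtu but not Rut.
B: fails — Rw1w4 but not Rw4w1.
C: fails — Rbc but not Rcb.
D: fails — Rw3w0 but not Rw0w3.
Valid on no frame.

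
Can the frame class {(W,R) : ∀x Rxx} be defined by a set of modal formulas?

Definable; □q → q defines it

Yes: it is reflexivity, defined by the T schema □q → q.
Suppose □q→q is valid. At any x set V(q)={w : Rxw}. Then □q holds at x, so q holds at x, i.e. Rxx.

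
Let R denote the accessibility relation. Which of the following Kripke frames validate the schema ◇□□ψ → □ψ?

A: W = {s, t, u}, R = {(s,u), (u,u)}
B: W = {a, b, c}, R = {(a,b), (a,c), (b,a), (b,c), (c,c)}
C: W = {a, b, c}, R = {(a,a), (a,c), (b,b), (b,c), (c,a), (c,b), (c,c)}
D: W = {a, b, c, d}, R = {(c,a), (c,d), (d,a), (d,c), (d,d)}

Frame correspondent (Sahlqvist): ∀x ∀y ∀z ((xRy ∧ xRz) → ∃w (yR²w ∧ z = w)) — i.e. a generalized confluence (Geach) condition.
A: holds.
B: fails — aRc, aRb but no w with cR²w and b=w.
C: holds.
D: fails — cRa, cRa but no w with aR²w and a=w.
Valid on: A, C.

A, C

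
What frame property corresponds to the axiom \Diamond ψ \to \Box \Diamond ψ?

the Euclidean property: \forall x \forall y \forall z (Rxy \wedge Rxz \to Ryz)

Suppose ◇ψ→□◇ψ is valid. Take Rxy, Rxz and set V(ψ)={y}. Then ◇ψ at x, so □◇ψ at x, so ◇ψ at z, so some w with Rzw has ψ; w=y, i.e. Rzy. By symmetry of the argument, Ryz.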